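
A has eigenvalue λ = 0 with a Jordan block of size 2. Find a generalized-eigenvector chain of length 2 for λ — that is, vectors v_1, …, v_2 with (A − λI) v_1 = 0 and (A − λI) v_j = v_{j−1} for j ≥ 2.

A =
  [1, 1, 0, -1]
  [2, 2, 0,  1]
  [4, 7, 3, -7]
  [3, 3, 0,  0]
A Jordan chain for λ = 0 of length 2:
v_1 = (1, -1, 1, 0)ᵀ
v_2 = (2, -2, 0, -1)ᵀ

Let N = A − (0)·I. We want v_2 with N^2 v_2 = 0 but N^1 v_2 ≠ 0; then v_{j-1} := N · v_j for j = 2, …, 2.

Pick v_2 = (2, -2, 0, -1)ᵀ.
Then v_1 = N · v_2 = (1, -1, 1, 0)ᵀ.

Sanity check: (A − (0)·I) v_1 = (0, 0, 0, 0)ᵀ = 0. ✓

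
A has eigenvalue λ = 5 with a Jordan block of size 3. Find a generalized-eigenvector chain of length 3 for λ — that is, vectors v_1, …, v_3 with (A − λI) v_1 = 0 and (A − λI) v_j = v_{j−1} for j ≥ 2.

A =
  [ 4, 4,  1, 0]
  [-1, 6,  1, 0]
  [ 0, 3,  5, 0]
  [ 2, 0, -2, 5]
A Jordan chain for λ = 5 of length 3:
v_1 = (-3, 0, -3, -2)ᵀ
v_2 = (-1, -1, 0, 2)ᵀ
v_3 = (1, 0, 0, 0)ᵀ

Let N = A − (5)·I. We want v_3 with N^3 v_3 = 0 but N^2 v_3 ≠ 0; then v_{j-1} := N · v_j for j = 3, …, 2.

Pick v_3 = (1, 0, 0, 0)ᵀ.
Then v_2 = N · v_3 = (-1, -1, 0, 2)ᵀ.
Then v_1 = N · v_2 = (-3, 0, -3, -2)ᵀ.

Sanity check: (A − (5)·I) v_1 = (0, 0, 0, 0)ᵀ = 0. ✓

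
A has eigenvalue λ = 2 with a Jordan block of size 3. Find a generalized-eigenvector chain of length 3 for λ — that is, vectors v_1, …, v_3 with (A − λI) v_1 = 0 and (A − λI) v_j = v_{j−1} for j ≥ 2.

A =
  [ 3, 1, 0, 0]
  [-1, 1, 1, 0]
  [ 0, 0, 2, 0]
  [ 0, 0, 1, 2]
A Jordan chain for λ = 2 of length 3:
v_1 = (1, -1, 0, 0)ᵀ
v_2 = (0, 1, 0, 1)ᵀ
v_3 = (0, 0, 1, 0)ᵀ

Let N = A − (2)·I. We want v_3 with N^3 v_3 = 0 but N^2 v_3 ≠ 0; then v_{j-1} := N · v_j for j = 3, …, 2.

Pick v_3 = (0, 0, 1, 0)ᵀ.
Then v_2 = N · v_3 = (0, 1, 0, 1)ᵀ.
Then v_1 = N · v_2 = (1, -1, 0, 0)ᵀ.

Sanity check: (A − (2)·I) v_1 = (0, 0, 0, 0)ᵀ = 0. ✓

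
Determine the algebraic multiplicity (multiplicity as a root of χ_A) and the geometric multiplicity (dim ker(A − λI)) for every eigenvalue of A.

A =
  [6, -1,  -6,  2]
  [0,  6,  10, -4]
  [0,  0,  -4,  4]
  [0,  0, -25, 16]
λ = 6: alg = 4, geom = 2

Step 1 — factor the characteristic polynomial to read off the algebraic multiplicities:
  χ_A(x) = (x - 6)^4

Step 2 — compute geometric multiplicities via the rank-nullity identity g(λ) = n − rank(A − λI):
  rank(A − (6)·I) = 2, so dim ker(A − (6)·I) = n − 2 = 2

Summary:
  λ = 6: algebraic multiplicity = 4, geometric multiplicity = 2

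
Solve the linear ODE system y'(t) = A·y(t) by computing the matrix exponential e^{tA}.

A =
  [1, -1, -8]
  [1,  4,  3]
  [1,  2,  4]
e^{tA} =
  [-5*t^2*exp(3*t)/2 - 2*t*exp(3*t) + exp(3*t), -15*t^2*exp(3*t)/2 - t*exp(3*t), 5*t^2*exp(3*t)/2 - 8*t*exp(3*t)]
  [t^2*exp(3*t) + t*exp(3*t), 3*t^2*exp(3*t) + t*exp(3*t) + exp(3*t), -t^2*exp(3*t) + 3*t*exp(3*t)]
  [t^2*exp(3*t)/2 + t*exp(3*t), 3*t^2*exp(3*t)/2 + 2*t*exp(3*t), -t^2*exp(3*t)/2 + t*exp(3*t) + exp(3*t)]

Strategy: write A = P · J · P⁻¹ where J is a Jordan canonical form, so e^{tA} = P · e^{tJ} · P⁻¹, and e^{tJ} can be computed block-by-block.

A has Jordan form
J =
  [3, 1, 0]
  [0, 3, 1]
  [0, 0, 3]
(up to reordering of blocks).

Per-block formulas:
  For a 3×3 Jordan block J_3(3): exp(t · J_3(3)) = e^(3t)·(I + t·N + (t^2/2)·N^2), where N is the 3×3 nilpotent shift.

After assembling e^{tJ} and conjugating by P, we get:

e^{tA} =
  [-5*t^2*exp(3*t)/2 - 2*t*exp(3*t) + exp(3*t), -15*t^2*exp(3*t)/2 - t*exp(3*t), 5*t^2*exp(3*t)/2 - 8*t*exp(3*t)]
  [t^2*exp(3*t) + t*exp(3*t), 3*t^2*exp(3*t) + t*exp(3*t) + exp(3*t), -t^2*exp(3*t) + 3*t*exp(3*t)]
  [t^2*exp(3*t)/2 + t*exp(3*t), 3*t^2*exp(3*t)/2 + 2*t*exp(3*t), -t^2*exp(3*t)/2 + t*exp(3*t) + exp(3*t)]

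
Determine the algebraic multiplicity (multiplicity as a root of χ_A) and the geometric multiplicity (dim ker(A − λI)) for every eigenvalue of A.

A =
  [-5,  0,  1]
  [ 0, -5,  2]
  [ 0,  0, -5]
λ = -5: alg = 3, geom = 2

Step 1 — factor the characteristic polynomial to read off the algebraic multiplicities:
  χ_A(x) = (x + 5)^3

Step 2 — compute geometric multiplicities via the rank-nullity identity g(λ) = n − rank(A − λI):
  rank(A − (-5)·I) = 1, so dim ker(A − (-5)·I) = n − 1 = 2

Summary:
  λ = -5: algebraic multiplicity = 3, geometric multiplicity = 2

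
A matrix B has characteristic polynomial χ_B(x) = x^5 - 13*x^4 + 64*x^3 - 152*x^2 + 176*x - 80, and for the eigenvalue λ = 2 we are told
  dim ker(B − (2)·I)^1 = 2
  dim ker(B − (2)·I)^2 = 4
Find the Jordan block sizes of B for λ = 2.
Block sizes for λ = 2: [2, 2]

From the dimensions of kernels of powers, the number of Jordan blocks of size at least j is d_j − d_{j−1} where d_j = dim ker(N^j) (with d_0 = 0). Computing the differences gives [2, 2].
The number of blocks of size exactly k is (#blocks of size ≥ k) − (#blocks of size ≥ k + 1), so the partition is: 2 block(s) of size 2.
In nonincreasing order the block sizes are [2, 2].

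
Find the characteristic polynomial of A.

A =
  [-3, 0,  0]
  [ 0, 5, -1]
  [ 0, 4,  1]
x^3 - 3*x^2 - 9*x + 27

Expanding det(x·I − A) (e.g. by cofactor expansion or by noting that A is similar to its Jordan form J, which has the same characteristic polynomial as A) gives
  χ_A(x) = x^3 - 3*x^2 - 9*x + 27
which factors as (x - 3)^2*(x + 3). The eigenvalues (with algebraic multiplicities) are λ = -3 with multiplicity 1, λ = 3 with multiplicity 2.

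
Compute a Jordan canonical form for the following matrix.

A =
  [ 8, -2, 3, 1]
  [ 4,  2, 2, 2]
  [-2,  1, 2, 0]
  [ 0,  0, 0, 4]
J_3(4) ⊕ J_1(4)

The characteristic polynomial is
  det(x·I − A) = x^4 - 16*x^3 + 96*x^2 - 256*x + 256 = (x - 4)^4

Eigenvalues and multiplicities (the geometric multiplicity of λ is n − rank(A − λI), which equals the number of Jordan blocks for λ):
  λ = 4: algebraic multiplicity = 4, geometric multiplicity = 2

Determining the block sizes for each eigenvalue:
  λ = 4: with am = 4 and gm = 2, the partition is not yet determined (e.g. several partitions of 4 into 2 parts exist). Let N = A − (4)·I. Computing rank(N^1) = 2, rank(N^2) = 1, rank(N^3) = 0; the number of blocks of size ≥ j is rank(N^{j−1}) − rank(N^j), giving [2, 1, 1]. So we have 1 block(s) of size 3, 1 block(s) of size 1 → block sizes [3, 1]

Assembling the blocks gives a Jordan form
J =
  [4, 1, 0, 0]
  [0, 4, 1, 0]
  [0, 0, 4, 0]
  [0, 0, 0, 4]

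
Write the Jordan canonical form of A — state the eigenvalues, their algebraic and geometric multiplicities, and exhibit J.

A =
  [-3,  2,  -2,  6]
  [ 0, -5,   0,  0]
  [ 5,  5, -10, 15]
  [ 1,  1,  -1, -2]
J_2(-5) ⊕ J_1(-5) ⊕ J_1(-5)

The characteristic polynomial is
  det(x·I − A) = x^4 + 20*x^3 + 150*x^2 + 500*x + 625 = (x + 5)^4

Eigenvalues and multiplicities (the geometric multiplicity of λ is n − rank(A − λI), which equals the number of Jordan blocks for λ):
  λ = -5: algebraic multiplicity = 4, geometric multiplicity = 3

Determining the block sizes for each eigenvalue:
  λ = -5: 3 blocks summing to 4 forces exactly one block of size 2 and the rest size 1 → block sizes [2, 1, 1]

Assembling the blocks gives a Jordan form
J =
  [-5,  1,  0,  0]
  [ 0, -5,  0,  0]
  [ 0,  0, -5,  0]
  [ 0,  0,  0, -5]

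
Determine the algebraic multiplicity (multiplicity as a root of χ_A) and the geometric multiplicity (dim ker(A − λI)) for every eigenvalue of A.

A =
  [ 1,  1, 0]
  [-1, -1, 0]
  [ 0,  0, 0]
λ = 0: alg = 3, geom = 2

Step 1 — factor the characteristic polynomial to read off the algebraic multiplicities:
  χ_A(x) = x^3

Step 2 — compute geometric multiplicities via the rank-nullity identity g(λ) = n − rank(A − λI):
  rank(A − (0)·I) = 1, so dim ker(A − (0)·I) = n − 1 = 2

Summary:
  λ = 0: algebraic multiplicity = 3, geometric multiplicity = 2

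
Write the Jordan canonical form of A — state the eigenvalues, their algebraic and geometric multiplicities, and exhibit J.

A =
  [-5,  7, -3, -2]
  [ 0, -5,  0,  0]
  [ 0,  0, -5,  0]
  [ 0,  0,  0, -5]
J_2(-5) ⊕ J_1(-5) ⊕ J_1(-5)

The characteristic polynomial is
  det(x·I − A) = x^4 + 20*x^3 + 150*x^2 + 500*x + 625 = (x + 5)^4

Eigenvalues and multiplicities (the geometric multiplicity of λ is n − rank(A − λI), which equals the number of Jordan blocks for λ):
  λ = -5: algebraic multiplicity = 4, geometric multiplicity = 3

Determining the block sizes for each eigenvalue:
  λ = -5: 3 blocks summing to 4 forces exactly one block of size 2 and the rest size 1 → block sizes [2, 1, 1]

Assembling the blocks gives a Jordan form
J =
  [-5,  1,  0,  0]
  [ 0, -5,  0,  0]
  [ 0,  0, -5,  0]
  [ 0,  0,  0, -5]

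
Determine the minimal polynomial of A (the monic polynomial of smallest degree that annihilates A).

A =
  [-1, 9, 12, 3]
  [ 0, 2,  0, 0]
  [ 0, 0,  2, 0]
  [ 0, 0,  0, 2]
x^2 - x - 2

The characteristic polynomial is χ_A(x) = (x - 2)^3*(x + 1), so the eigenvalues are known. The minimal polynomial is
  m_A(x) = Π_λ (x − λ)^{k_λ}
where k_λ is the size of the *largest* Jordan block for λ (equivalently, the smallest k with (A − λI)^k v = 0 for every generalised eigenvector v of λ).

  λ = -1: largest Jordan block has size 1, contributing (x + 1)
  λ = 2: largest Jordan block has size 1, contributing (x − 2)

So m_A(x) = (x - 2)*(x + 1) = x^2 - x - 2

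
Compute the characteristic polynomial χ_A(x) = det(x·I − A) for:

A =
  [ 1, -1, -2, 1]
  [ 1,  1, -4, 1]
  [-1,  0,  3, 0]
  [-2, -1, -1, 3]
x^4 - 8*x^3 + 24*x^2 - 32*x + 16

Expanding det(x·I − A) (e.g. by cofactor expansion or by noting that A is similar to its Jordan form J, which has the same characteristic polynomial as A) gives
  χ_A(x) = x^4 - 8*x^3 + 24*x^2 - 32*x + 16
which factors as (x - 2)^4. The eigenvalues (with algebraic multiplicities) are λ = 2 with multiplicity 4.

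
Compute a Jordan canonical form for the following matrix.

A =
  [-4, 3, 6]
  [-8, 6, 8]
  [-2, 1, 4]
J_2(2) ⊕ J_1(2)

The characteristic polynomial is
  det(x·I − A) = x^3 - 6*x^2 + 12*x - 8 = (x - 2)^3

Eigenvalues and multiplicities (the geometric multiplicity of λ is n − rank(A − λI), which equals the number of Jordan blocks for λ):
  λ = 2: algebraic multiplicity = 3, geometric multiplicity = 2

Determining the block sizes for each eigenvalue:
  λ = 2: 2 blocks summing to 3 forces exactly one block of size 2 and the rest size 1 → block sizes [2, 1]

Assembling the blocks gives a Jordan form
J =
  [2, 1, 0]
  [0, 2, 0]
  [0, 0, 2]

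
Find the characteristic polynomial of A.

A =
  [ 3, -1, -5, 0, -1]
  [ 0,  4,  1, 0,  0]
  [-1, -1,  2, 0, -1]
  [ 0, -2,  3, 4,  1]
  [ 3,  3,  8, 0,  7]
x^5 - 20*x^4 + 160*x^3 - 640*x^2 + 1280*x - 1024

Expanding det(x·I − A) (e.g. by cofactor expansion or by noting that A is similar to its Jordan form J, which has the same characteristic polynomial as A) gives
  χ_A(x) = x^5 - 20*x^4 + 160*x^3 - 640*x^2 + 1280*x - 1024
which factors as (x - 4)^5. The eigenvalues (with algebraic multiplicities) are λ = 4 with multiplicity 5.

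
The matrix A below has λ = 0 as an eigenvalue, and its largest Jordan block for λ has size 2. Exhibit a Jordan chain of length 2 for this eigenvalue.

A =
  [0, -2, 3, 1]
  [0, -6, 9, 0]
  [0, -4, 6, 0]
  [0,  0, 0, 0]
A Jordan chain for λ = 0 of length 2:
v_1 = (-2, -6, -4, 0)ᵀ
v_2 = (0, 1, 0, 0)ᵀ

Let N = A − (0)·I. We want v_2 with N^2 v_2 = 0 but N^1 v_2 ≠ 0; then v_{j-1} := N · v_j for j = 2, …, 2.

Pick v_2 = (0, 1, 0, 0)ᵀ.
Then v_1 = N · v_2 = (-2, -6, -4, 0)ᵀ.

Sanity check: (A − (0)·I) v_1 = (0, 0, 0, 0)ᵀ = 0. ✓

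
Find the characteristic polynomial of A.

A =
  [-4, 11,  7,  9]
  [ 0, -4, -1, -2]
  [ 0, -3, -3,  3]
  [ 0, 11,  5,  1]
x^4 + 10*x^3 + 33*x^2 + 36*x

Expanding det(x·I − A) (e.g. by cofactor expansion or by noting that A is similar to its Jordan form J, which has the same characteristic polynomial as A) gives
  χ_A(x) = x^4 + 10*x^3 + 33*x^2 + 36*x
which factors as x*(x + 3)^2*(x + 4). The eigenvalues (with algebraic multiplicities) are λ = -4 with multiplicity 1, λ = -3 with multiplicity 2, λ = 0 with multiplicity 1.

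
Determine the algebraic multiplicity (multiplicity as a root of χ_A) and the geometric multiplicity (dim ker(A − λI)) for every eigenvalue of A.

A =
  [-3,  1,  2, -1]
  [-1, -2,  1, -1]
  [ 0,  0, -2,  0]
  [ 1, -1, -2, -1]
λ = -2: alg = 4, geom = 2

Step 1 — factor the characteristic polynomial to read off the algebraic multiplicities:
  χ_A(x) = (x + 2)^4

Step 2 — compute geometric multiplicities via the rank-nullity identity g(λ) = n − rank(A − λI):
  rank(A − (-2)·I) = 2, so dim ker(A − (-2)·I) = n − 2 = 2

Summary:
  λ = -2: algebraic multiplicity = 4, geometric multiplicity = 2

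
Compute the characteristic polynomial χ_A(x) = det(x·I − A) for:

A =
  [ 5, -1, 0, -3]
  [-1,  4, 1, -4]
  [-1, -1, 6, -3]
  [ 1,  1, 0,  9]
x^4 - 24*x^3 + 216*x^2 - 864*x + 1296

Expanding det(x·I − A) (e.g. by cofactor expansion or by noting that A is similar to its Jordan form J, which has the same characteristic polynomial as A) gives
  χ_A(x) = x^4 - 24*x^3 + 216*x^2 - 864*x + 1296
which factors as (x - 6)^4. The eigenvalues (with algebraic multiplicities) are λ = 6 with multiplicity 4.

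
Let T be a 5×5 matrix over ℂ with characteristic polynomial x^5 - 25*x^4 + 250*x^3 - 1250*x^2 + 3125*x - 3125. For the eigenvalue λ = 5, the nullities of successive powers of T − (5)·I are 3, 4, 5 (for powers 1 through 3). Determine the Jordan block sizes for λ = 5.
Block sizes for λ = 5: [3, 1, 1]

From the dimensions of kernels of powers, the number of Jordan blocks of size at least j is d_j − d_{j−1} where d_j = dim ker(N^j) (with d_0 = 0). Computing the differences gives [3, 1, 1].
The number of blocks of size exactly k is (#blocks of size ≥ k) − (#blocks of size ≥ k + 1), so the partition is: 2 block(s) of size 1, 1 block(s) of size 3.
In nonincreasing order the block sizes are [3, 1, 1].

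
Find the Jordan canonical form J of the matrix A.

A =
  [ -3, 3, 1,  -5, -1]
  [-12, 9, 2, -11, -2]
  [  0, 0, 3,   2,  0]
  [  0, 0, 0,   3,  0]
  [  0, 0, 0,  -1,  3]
J_2(3) ⊕ J_2(3) ⊕ J_1(3)

The characteristic polynomial is
  det(x·I − A) = x^5 - 15*x^4 + 90*x^3 - 270*x^2 + 405*x - 243 = (x - 3)^5

Eigenvalues and multiplicities (the geometric multiplicity of λ is n − rank(A − λI), which equals the number of Jordan blocks for λ):
  λ = 3: algebraic multiplicity = 5, geometric multiplicity = 3

Determining the block sizes for each eigenvalue:
  λ = 3: with am = 5 and gm = 3, the partition is not yet determined (e.g. several partitions of 5 into 3 parts exist). Let N = A − (3)·I. Computing rank(N^1) = 2, rank(N^2) = 0; the number of blocks of size ≥ j is rank(N^{j−1}) − rank(N^j), giving [3, 2]. So we have 2 block(s) of size 2, 1 block(s) of size 1 → block sizes [2, 2, 1]

Assembling the blocks gives a Jordan form
J =
  [3, 1, 0, 0, 0]
  [0, 3, 0, 0, 0]
  [0, 0, 3, 1, 0]
  [0, 0, 0, 3, 0]
  [0, 0, 0, 0, 3]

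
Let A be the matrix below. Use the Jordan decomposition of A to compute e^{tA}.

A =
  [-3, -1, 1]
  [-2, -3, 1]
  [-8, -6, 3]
e^{tA} =
  [-t^2*exp(-t) - 2*t*exp(-t) + exp(-t), -t^2*exp(-t) - t*exp(-t), t^2*exp(-t)/2 + t*exp(-t)]
  [-2*t*exp(-t), -2*t*exp(-t) + exp(-t), t*exp(-t)]
  [-2*t^2*exp(-t) - 8*t*exp(-t), -2*t^2*exp(-t) - 6*t*exp(-t), t^2*exp(-t) + 4*t*exp(-t) + exp(-t)]

Strategy: write A = P · J · P⁻¹ where J is a Jordan canonical form, so e^{tA} = P · e^{tJ} · P⁻¹, and e^{tJ} can be computed block-by-block.

A has Jordan form
J =
  [-1,  1,  0]
  [ 0, -1,  1]
  [ 0,  0, -1]
(up to reordering of blocks).

Per-block formulas:
  For a 3×3 Jordan block J_3(-1): exp(t · J_3(-1)) = e^(-1t)·(I + t·N + (t^2/2)·N^2), where N is the 3×3 nilpotent shift.

After assembling e^{tJ} and conjugating by P, we get:

e^{tA} =
  [-t^2*exp(-t) - 2*t*exp(-t) + exp(-t), -t^2*exp(-t) - t*exp(-t), t^2*exp(-t)/2 + t*exp(-t)]
  [-2*t*exp(-t), -2*t*exp(-t) + exp(-t), t*exp(-t)]
  [-2*t^2*exp(-t) - 8*t*exp(-t), -2*t^2*exp(-t) - 6*t*exp(-t), t^2*exp(-t) + 4*t*exp(-t) + exp(-t)]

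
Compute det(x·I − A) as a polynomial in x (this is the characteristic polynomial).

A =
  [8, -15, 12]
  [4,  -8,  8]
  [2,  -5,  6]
x^3 - 6*x^2 + 12*x - 8

Expanding det(x·I − A) (e.g. by cofactor expansion or by noting that A is similar to its Jordan form J, which has the same characteristic polynomial as A) gives
  χ_A(x) = x^3 - 6*x^2 + 12*x - 8
which factors as (x - 2)^3. The eigenvalues (with algebraic multiplicities) are λ = 2 with multiplicity 3.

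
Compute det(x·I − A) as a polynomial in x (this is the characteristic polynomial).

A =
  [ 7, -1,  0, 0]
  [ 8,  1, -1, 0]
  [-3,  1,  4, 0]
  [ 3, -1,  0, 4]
x^4 - 16*x^3 + 96*x^2 - 256*x + 256

Expanding det(x·I − A) (e.g. by cofactor expansion or by noting that A is similar to its Jordan form J, which has the same characteristic polynomial as A) gives
  χ_A(x) = x^4 - 16*x^3 + 96*x^2 - 256*x + 256
which factors as (x - 4)^4. The eigenvalues (with algebraic multiplicities) are λ = 4 with multiplicity 4.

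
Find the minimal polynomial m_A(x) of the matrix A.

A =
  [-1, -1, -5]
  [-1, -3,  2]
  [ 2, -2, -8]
x^3 + 12*x^2 + 48*x + 64

The characteristic polynomial is χ_A(x) = (x + 4)^3, so the eigenvalues are known. The minimal polynomial is
  m_A(x) = Π_λ (x − λ)^{k_λ}
where k_λ is the size of the *largest* Jordan block for λ (equivalently, the smallest k with (A − λI)^k v = 0 for every generalised eigenvector v of λ).

  λ = -4: largest Jordan block has size 3, contributing (x + 4)^3

So m_A(x) = (x + 4)^3 = x^3 + 12*x^2 + 48*x + 64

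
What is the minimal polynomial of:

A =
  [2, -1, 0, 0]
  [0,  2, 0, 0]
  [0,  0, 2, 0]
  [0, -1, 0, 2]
x^2 - 4*x + 4

The characteristic polynomial is χ_A(x) = (x - 2)^4, so the eigenvalues are known. The minimal polynomial is
  m_A(x) = Π_λ (x − λ)^{k_λ}
where k_λ is the size of the *largest* Jordan block for λ (equivalently, the smallest k with (A − λI)^k v = 0 for every generalised eigenvector v of λ).

  λ = 2: largest Jordan block has size 2, contributing (x − 2)^2

So m_A(x) = (x - 2)^2 = x^2 - 4*x + 4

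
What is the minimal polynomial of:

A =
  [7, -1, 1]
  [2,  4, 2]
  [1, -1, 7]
x^2 - 12*x + 36

The characteristic polynomial is χ_A(x) = (x - 6)^3, so the eigenvalues are known. The minimal polynomial is
  m_A(x) = Π_λ (x − λ)^{k_λ}
where k_λ is the size of the *largest* Jordan block for λ (equivalently, the smallest k with (A − λI)^k v = 0 for every generalised eigenvector v of λ).

  λ = 6: largest Jordan block has size 2, contributing (x − 6)^2

So m_A(x) = (x - 6)^2 = x^2 - 12*x + 36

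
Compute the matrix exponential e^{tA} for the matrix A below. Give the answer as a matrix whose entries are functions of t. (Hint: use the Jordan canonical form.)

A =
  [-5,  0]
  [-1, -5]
e^{tA} =
  [exp(-5*t), 0]
  [-t*exp(-5*t), exp(-5*t)]

Strategy: write A = P · J · P⁻¹ where J is a Jordan canonical form, so e^{tA} = P · e^{tJ} · P⁻¹, and e^{tJ} can be computed block-by-block.

A has Jordan form
J =
  [-5,  1]
  [ 0, -5]
(up to reordering of blocks).

Per-block formulas:
  For a 2×2 Jordan block J_2(-5): exp(t · J_2(-5)) = e^(-5t)·(I + t·N), where N is the 2×2 nilpotent shift.

After assembling e^{tJ} and conjugating by P, we get:

e^{tA} =
  [exp(-5*t), 0]
  [-t*exp(-5*t), exp(-5*t)]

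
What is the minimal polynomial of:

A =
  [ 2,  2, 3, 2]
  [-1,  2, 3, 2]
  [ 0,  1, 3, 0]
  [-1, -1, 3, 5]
x^3 - 9*x^2 + 27*x - 27

The characteristic polynomial is χ_A(x) = (x - 3)^4, so the eigenvalues are known. The minimal polynomial is
  m_A(x) = Π_λ (x − λ)^{k_λ}
where k_λ is the size of the *largest* Jordan block for λ (equivalently, the smallest k with (A − λI)^k v = 0 for every generalised eigenvector v of λ).

  λ = 3: largest Jordan block has size 3, contributing (x − 3)^3

So m_A(x) = (x - 3)^3 = x^3 - 9*x^2 + 27*x - 27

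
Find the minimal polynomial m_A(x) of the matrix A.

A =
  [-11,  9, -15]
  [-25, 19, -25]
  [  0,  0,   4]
x^2 - 8*x + 16

The characteristic polynomial is χ_A(x) = (x - 4)^3, so the eigenvalues are known. The minimal polynomial is
  m_A(x) = Π_λ (x − λ)^{k_λ}
where k_λ is the size of the *largest* Jordan block for λ (equivalently, the smallest k with (A − λI)^k v = 0 for every generalised eigenvector v of λ).

  λ = 4: largest Jordan block has size 2, contributing (x − 4)^2

So m_A(x) = (x - 4)^2 = x^2 - 8*x + 16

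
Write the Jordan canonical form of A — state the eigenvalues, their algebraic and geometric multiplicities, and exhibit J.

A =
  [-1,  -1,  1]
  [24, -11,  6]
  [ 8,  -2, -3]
J_2(-5) ⊕ J_1(-5)

The characteristic polynomial is
  det(x·I − A) = x^3 + 15*x^2 + 75*x + 125 = (x + 5)^3

Eigenvalues and multiplicities (the geometric multiplicity of λ is n − rank(A − λI), which equals the number of Jordan blocks for λ):
  λ = -5: algebraic multiplicity = 3, geometric multiplicity = 2

Determining the block sizes for each eigenvalue:
  λ = -5: 2 blocks summing to 3 forces exactly one block of size 2 and the rest size 1 → block sizes [2, 1]

Assembling the blocks gives a Jordan form
J =
  [-5,  1,  0]
  [ 0, -5,  0]
  [ 0,  0, -5]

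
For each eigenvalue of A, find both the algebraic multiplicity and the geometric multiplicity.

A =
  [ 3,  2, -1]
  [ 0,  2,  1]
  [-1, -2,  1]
λ = 2: alg = 3, geom = 1

Step 1 — factor the characteristic polynomial to read off the algebraic multiplicities:
  χ_A(x) = (x - 2)^3

Step 2 — compute geometric multiplicities via the rank-nullity identity g(λ) = n − rank(A − λI):
  rank(A − (2)·I) = 2, so dim ker(A − (2)·I) = n − 2 = 1

Summary:
  λ = 2: algebraic multiplicity = 3, geometric multiplicity = 1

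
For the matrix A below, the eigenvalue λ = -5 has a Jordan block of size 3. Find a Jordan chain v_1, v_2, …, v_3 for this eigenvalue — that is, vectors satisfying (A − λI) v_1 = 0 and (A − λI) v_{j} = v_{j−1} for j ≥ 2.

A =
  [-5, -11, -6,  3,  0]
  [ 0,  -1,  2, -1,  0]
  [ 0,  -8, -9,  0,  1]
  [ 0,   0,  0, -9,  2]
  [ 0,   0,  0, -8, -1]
A Jordan chain for λ = -5 of length 3:
v_1 = (4, 0, 0, 0, 0)ᵀ
v_2 = (-11, 4, -8, 0, 0)ᵀ
v_3 = (0, 1, 0, 0, 0)ᵀ

Let N = A − (-5)·I. We want v_3 with N^3 v_3 = 0 but N^2 v_3 ≠ 0; then v_{j-1} := N · v_j for j = 3, …, 2.

Pick v_3 = (0, 1, 0, 0, 0)ᵀ.
Then v_2 = N · v_3 = (-11, 4, -8, 0, 0)ᵀ.
Then v_1 = N · v_2 = (4, 0, 0, 0, 0)ᵀ.

Sanity check: (A − (-5)·I) v_1 = (0, 0, 0, 0, 0)ᵀ = 0. ✓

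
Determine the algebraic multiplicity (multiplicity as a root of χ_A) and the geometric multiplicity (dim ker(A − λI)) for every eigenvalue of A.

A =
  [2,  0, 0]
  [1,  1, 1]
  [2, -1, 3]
λ = 2: alg = 3, geom = 1

Step 1 — factor the characteristic polynomial to read off the algebraic multiplicities:
  χ_A(x) = (x - 2)^3

Step 2 — compute geometric multiplicities via the rank-nullity identity g(λ) = n − rank(A − λI):
  rank(A − (2)·I) = 2, so dim ker(A − (2)·I) = n − 2 = 1

Summary:
  λ = 2: algebraic multiplicity = 3, geometric multiplicity = 1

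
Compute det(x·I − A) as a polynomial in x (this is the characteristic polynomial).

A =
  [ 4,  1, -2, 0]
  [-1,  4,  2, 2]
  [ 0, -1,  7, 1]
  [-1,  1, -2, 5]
x^4 - 20*x^3 + 150*x^2 - 500*x + 625

Expanding det(x·I − A) (e.g. by cofactor expansion or by noting that A is similar to its Jordan form J, which has the same characteristic polynomial as A) gives
  χ_A(x) = x^4 - 20*x^3 + 150*x^2 - 500*x + 625
which factors as (x - 5)^4. The eigenvalues (with algebraic multiplicities) are λ = 5 with multiplicity 4.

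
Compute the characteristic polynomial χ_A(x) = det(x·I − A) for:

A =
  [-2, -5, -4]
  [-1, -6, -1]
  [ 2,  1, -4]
x^3 + 12*x^2 + 48*x + 64

Expanding det(x·I − A) (e.g. by cofactor expansion or by noting that A is similar to its Jordan form J, which has the same characteristic polynomial as A) gives
  χ_A(x) = x^3 + 12*x^2 + 48*x + 64
which factors as (x + 4)^3. The eigenvalues (with algebraic multiplicities) are λ = -4 with multiplicity 3.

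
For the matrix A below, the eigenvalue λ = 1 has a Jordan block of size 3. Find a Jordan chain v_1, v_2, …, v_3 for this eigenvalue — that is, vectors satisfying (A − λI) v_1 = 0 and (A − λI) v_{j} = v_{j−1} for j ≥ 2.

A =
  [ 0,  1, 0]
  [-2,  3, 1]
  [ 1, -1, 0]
A Jordan chain for λ = 1 of length 3:
v_1 = (-1, -1, 0)ᵀ
v_2 = (-1, -2, 1)ᵀ
v_3 = (1, 0, 0)ᵀ

Let N = A − (1)·I. We want v_3 with N^3 v_3 = 0 but N^2 v_3 ≠ 0; then v_{j-1} := N · v_j for j = 3, …, 2.

Pick v_3 = (1, 0, 0)ᵀ.
Then v_2 = N · v_3 = (-1, -2, 1)ᵀ.
Then v_1 = N · v_2 = (-1, -1, 0)ᵀ.

Sanity check: (A − (1)·I) v_1 = (0, 0, 0)ᵀ = 0. ✓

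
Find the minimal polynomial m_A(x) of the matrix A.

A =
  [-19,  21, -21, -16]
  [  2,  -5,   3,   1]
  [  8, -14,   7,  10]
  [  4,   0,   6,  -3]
x^3 + 15*x^2 + 75*x + 125

The characteristic polynomial is χ_A(x) = (x + 5)^4, so the eigenvalues are known. The minimal polynomial is
  m_A(x) = Π_λ (x − λ)^{k_λ}
where k_λ is the size of the *largest* Jordan block for λ (equivalently, the smallest k with (A − λI)^k v = 0 for every generalised eigenvector v of λ).

  λ = -5: largest Jordan block has size 3, contributing (x + 5)^3

So m_A(x) = (x + 5)^3 = x^3 + 15*x^2 + 75*x + 125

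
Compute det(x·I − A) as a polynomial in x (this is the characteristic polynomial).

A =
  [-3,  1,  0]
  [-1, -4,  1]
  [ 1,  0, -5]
x^3 + 12*x^2 + 48*x + 64

Expanding det(x·I − A) (e.g. by cofactor expansion or by noting that A is similar to its Jordan form J, which has the same characteristic polynomial as A) gives
  χ_A(x) = x^3 + 12*x^2 + 48*x + 64
which factors as (x + 4)^3. The eigenvalues (with algebraic multiplicities) are λ = -4 with multiplicity 3.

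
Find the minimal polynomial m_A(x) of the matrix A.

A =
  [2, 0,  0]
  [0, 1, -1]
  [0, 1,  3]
x^2 - 4*x + 4

The characteristic polynomial is χ_A(x) = (x - 2)^3, so the eigenvalues are known. The minimal polynomial is
  m_A(x) = Π_λ (x − λ)^{k_λ}
where k_λ is the size of the *largest* Jordan block for λ (equivalently, the smallest k with (A − λI)^k v = 0 for every generalised eigenvector v of λ).

  λ = 2: largest Jordan block has size 2, contributing (x − 2)^2

So m_A(x) = (x - 2)^2 = x^2 - 4*x + 4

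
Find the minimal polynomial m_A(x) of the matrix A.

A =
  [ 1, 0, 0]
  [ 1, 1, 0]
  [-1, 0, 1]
x^2 - 2*x + 1

The characteristic polynomial is χ_A(x) = (x - 1)^3, so the eigenvalues are known. The minimal polynomial is
  m_A(x) = Π_λ (x − λ)^{k_λ}
where k_λ is the size of the *largest* Jordan block for λ (equivalently, the smallest k with (A − λI)^k v = 0 for every generalised eigenvector v of λ).

  λ = 1: largest Jordan block has size 2, contributing (x − 1)^2

So m_A(x) = (x - 1)^2 = x^2 - 2*x + 1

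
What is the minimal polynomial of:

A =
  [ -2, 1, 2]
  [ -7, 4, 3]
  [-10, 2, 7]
x^3 - 9*x^2 + 27*x - 27

The characteristic polynomial is χ_A(x) = (x - 3)^3, so the eigenvalues are known. The minimal polynomial is
  m_A(x) = Π_λ (x − λ)^{k_λ}
where k_λ is the size of the *largest* Jordan block for λ (equivalently, the smallest k with (A − λI)^k v = 0 for every generalised eigenvector v of λ).

  λ = 3: largest Jordan block has size 3, contributing (x − 3)^3

So m_A(x) = (x - 3)^3 = x^3 - 9*x^2 + 27*x - 27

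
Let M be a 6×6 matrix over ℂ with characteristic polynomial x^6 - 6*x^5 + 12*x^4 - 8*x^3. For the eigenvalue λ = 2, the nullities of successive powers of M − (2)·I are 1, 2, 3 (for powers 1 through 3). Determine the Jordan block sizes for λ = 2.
Block sizes for λ = 2: [3]

From the dimensions of kernels of powers, the number of Jordan blocks of size at least j is d_j − d_{j−1} where d_j = dim ker(N^j) (with d_0 = 0). Computing the differences gives [1, 1, 1].
The number of blocks of size exactly k is (#blocks of size ≥ k) − (#blocks of size ≥ k + 1), so the partition is: 1 block(s) of size 3.
In nonincreasing order the block sizes are [3].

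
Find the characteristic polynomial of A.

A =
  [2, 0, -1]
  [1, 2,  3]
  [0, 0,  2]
x^3 - 6*x^2 + 12*x - 8

Expanding det(x·I − A) (e.g. by cofactor expansion or by noting that A is similar to its Jordan form J, which has the same characteristic polynomial as A) gives
  χ_A(x) = x^3 - 6*x^2 + 12*x - 8
which factors as (x - 2)^3. The eigenvalues (with algebraic multiplicities) are λ = 2 with multiplicity 3.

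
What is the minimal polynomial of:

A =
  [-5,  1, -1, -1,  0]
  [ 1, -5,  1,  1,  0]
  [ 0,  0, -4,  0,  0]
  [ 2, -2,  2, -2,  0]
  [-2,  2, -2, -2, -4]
x^2 + 8*x + 16

The characteristic polynomial is χ_A(x) = (x + 4)^5, so the eigenvalues are known. The minimal polynomial is
  m_A(x) = Π_λ (x − λ)^{k_λ}
where k_λ is the size of the *largest* Jordan block for λ (equivalently, the smallest k with (A − λI)^k v = 0 for every generalised eigenvector v of λ).

  λ = -4: largest Jordan block has size 2, contributing (x + 4)^2

So m_A(x) = (x + 4)^2 = x^2 + 8*x + 16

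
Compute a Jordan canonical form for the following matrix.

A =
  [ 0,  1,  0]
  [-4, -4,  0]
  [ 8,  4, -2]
J_2(-2) ⊕ J_1(-2)

The characteristic polynomial is
  det(x·I − A) = x^3 + 6*x^2 + 12*x + 8 = (x + 2)^3

Eigenvalues and multiplicities (the geometric multiplicity of λ is n − rank(A − λI), which equals the number of Jordan blocks for λ):
  λ = -2: algebraic multiplicity = 3, geometric multiplicity = 2

Determining the block sizes for each eigenvalue:
  λ = -2: 2 blocks summing to 3 forces exactly one block of size 2 and the rest size 1 → block sizes [2, 1]

Assembling the blocks gives a Jordan form
J =
  [-2,  1,  0]
  [ 0, -2,  0]
  [ 0,  0, -2]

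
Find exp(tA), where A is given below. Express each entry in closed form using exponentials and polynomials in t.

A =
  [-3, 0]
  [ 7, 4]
e^{tA} =
  [exp(-3*t), 0]
  [exp(4*t) - exp(-3*t), exp(4*t)]

Strategy: write A = P · J · P⁻¹ where J is a Jordan canonical form, so e^{tA} = P · e^{tJ} · P⁻¹, and e^{tJ} can be computed block-by-block.

A has Jordan form
J =
  [-3, 0]
  [ 0, 4]
(up to reordering of blocks).

Per-block formulas:
  For a 1×1 block at λ = 4: exp(t · [4]) = [e^(4t)].
  For a 1×1 block at λ = -3: exp(t · [-3]) = [e^(-3t)].

After assembling e^{tJ} and conjugating by P, we get:

e^{tA} =
  [exp(-3*t), 0]
  [exp(4*t) - exp(-3*t), exp(4*t)]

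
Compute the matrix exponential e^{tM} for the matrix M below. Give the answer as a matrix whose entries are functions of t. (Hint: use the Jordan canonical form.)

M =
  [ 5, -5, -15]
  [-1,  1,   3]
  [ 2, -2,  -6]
e^{tM} =
  [5*t + 1, -5*t, -15*t]
  [-t, t + 1, 3*t]
  [2*t, -2*t, 1 - 6*t]

Strategy: write M = P · J · P⁻¹ where J is a Jordan canonical form, so e^{tM} = P · e^{tJ} · P⁻¹, and e^{tJ} can be computed block-by-block.

M has Jordan form
J =
  [0, 1, 0]
  [0, 0, 0]
  [0, 0, 0]
(up to reordering of blocks).

Per-block formulas:
  For a 2×2 Jordan block J_2(0): exp(t · J_2(0)) = e^(0t)·(I + t·N), where N is the 2×2 nilpotent shift.
  For a 1×1 block at λ = 0: exp(t · [0]) = [e^(0t)].

After assembling e^{tJ} and conjugating by P, we get:

e^{tM} =
  [5*t + 1, -5*t, -15*t]
  [-t, t + 1, 3*t]
  [2*t, -2*t, 1 - 6*t]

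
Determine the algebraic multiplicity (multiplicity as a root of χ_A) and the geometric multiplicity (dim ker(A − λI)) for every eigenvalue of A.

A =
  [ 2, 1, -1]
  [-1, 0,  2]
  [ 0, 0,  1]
λ = 1: alg = 3, geom = 1

Step 1 — factor the characteristic polynomial to read off the algebraic multiplicities:
  χ_A(x) = (x - 1)^3

Step 2 — compute geometric multiplicities via the rank-nullity identity g(λ) = n − rank(A − λI):
  rank(A − (1)·I) = 2, so dim ker(A − (1)·I) = n − 2 = 1

Summary:
  λ = 1: algebraic multiplicity = 3, geometric multiplicity = 1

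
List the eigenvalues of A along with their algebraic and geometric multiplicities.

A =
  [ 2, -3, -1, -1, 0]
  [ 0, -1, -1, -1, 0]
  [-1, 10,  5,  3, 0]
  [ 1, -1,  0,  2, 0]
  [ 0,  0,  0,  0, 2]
λ = 2: alg = 5, geom = 3

Step 1 — factor the characteristic polynomial to read off the algebraic multiplicities:
  χ_A(x) = (x - 2)^5

Step 2 — compute geometric multiplicities via the rank-nullity identity g(λ) = n − rank(A − λI):
  rank(A − (2)·I) = 2, so dim ker(A − (2)·I) = n − 2 = 3

Summary:
  λ = 2: algebraic multiplicity = 5, geometric multiplicity = 3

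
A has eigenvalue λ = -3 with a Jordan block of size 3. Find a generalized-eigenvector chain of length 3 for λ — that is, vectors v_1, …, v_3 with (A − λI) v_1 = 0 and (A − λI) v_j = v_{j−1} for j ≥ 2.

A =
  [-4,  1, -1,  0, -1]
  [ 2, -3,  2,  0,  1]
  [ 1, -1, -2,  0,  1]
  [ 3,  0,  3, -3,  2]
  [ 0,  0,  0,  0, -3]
A Jordan chain for λ = -3 of length 3:
v_1 = (2, 0, -2, 0, 0)ᵀ
v_2 = (-1, 2, 1, 3, 0)ᵀ
v_3 = (1, 0, 0, 0, 0)ᵀ

Let N = A − (-3)·I. We want v_3 with N^3 v_3 = 0 but N^2 v_3 ≠ 0; then v_{j-1} := N · v_j for j = 3, …, 2.

Pick v_3 = (1, 0, 0, 0, 0)ᵀ.
Then v_2 = N · v_3 = (-1, 2, 1, 3, 0)ᵀ.
Then v_1 = N · v_2 = (2, 0, -2, 0, 0)ᵀ.

Sanity check: (A − (-3)·I) v_1 = (0, 0, 0, 0, 0)ᵀ = 0. ✓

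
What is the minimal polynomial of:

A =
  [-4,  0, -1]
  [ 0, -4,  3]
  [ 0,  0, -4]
x^2 + 8*x + 16

The characteristic polynomial is χ_A(x) = (x + 4)^3, so the eigenvalues are known. The minimal polynomial is
  m_A(x) = Π_λ (x − λ)^{k_λ}
where k_λ is the size of the *largest* Jordan block for λ (equivalently, the smallest k with (A − λI)^k v = 0 for every generalised eigenvector v of λ).

  λ = -4: largest Jordan block has size 2, contributing (x + 4)^2

So m_A(x) = (x + 4)^2 = x^2 + 8*x + 16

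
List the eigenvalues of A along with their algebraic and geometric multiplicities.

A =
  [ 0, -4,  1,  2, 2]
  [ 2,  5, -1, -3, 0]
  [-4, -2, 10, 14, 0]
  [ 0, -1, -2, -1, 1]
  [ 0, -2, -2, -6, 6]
λ = 4: alg = 5, geom = 2

Step 1 — factor the characteristic polynomial to read off the algebraic multiplicities:
  χ_A(x) = (x - 4)^5

Step 2 — compute geometric multiplicities via the rank-nullity identity g(λ) = n − rank(A − λI):
  rank(A − (4)·I) = 3, so dim ker(A − (4)·I) = n − 3 = 2

Summary:
  λ = 4: algebraic multiplicity = 5, geometric multiplicity = 2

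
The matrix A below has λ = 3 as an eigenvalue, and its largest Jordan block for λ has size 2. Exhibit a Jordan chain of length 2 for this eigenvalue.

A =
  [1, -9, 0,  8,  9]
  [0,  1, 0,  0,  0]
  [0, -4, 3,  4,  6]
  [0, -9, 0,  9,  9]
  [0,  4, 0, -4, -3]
A Jordan chain for λ = 3 of length 2:
v_1 = (6, 0, 4, 6, -4)ᵀ
v_2 = (1, 0, 0, 1, 0)ᵀ

Let N = A − (3)·I. We want v_2 with N^2 v_2 = 0 but N^1 v_2 ≠ 0; then v_{j-1} := N · v_j for j = 2, …, 2.

Pick v_2 = (1, 0, 0, 1, 0)ᵀ.
Then v_1 = N · v_2 = (6, 0, 4, 6, -4)ᵀ.

Sanity check: (A − (3)·I) v_1 = (0, 0, 0, 0, 0)ᵀ = 0. ✓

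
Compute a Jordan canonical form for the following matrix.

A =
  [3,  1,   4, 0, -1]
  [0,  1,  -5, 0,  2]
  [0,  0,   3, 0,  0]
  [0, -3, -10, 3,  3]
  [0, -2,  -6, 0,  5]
J_3(3) ⊕ J_1(3) ⊕ J_1(3)

The characteristic polynomial is
  det(x·I − A) = x^5 - 15*x^4 + 90*x^3 - 270*x^2 + 405*x - 243 = (x - 3)^5

Eigenvalues and multiplicities (the geometric multiplicity of λ is n − rank(A − λI), which equals the number of Jordan blocks for λ):
  λ = 3: algebraic multiplicity = 5, geometric multiplicity = 3

Determining the block sizes for each eigenvalue:
  λ = 3: with am = 5 and gm = 3, the partition is not yet determined (e.g. several partitions of 5 into 3 parts exist). Let N = A − (3)·I. Computing rank(N^1) = 2, rank(N^2) = 1, rank(N^3) = 0; the number of blocks of size ≥ j is rank(N^{j−1}) − rank(N^j), giving [3, 1, 1]. So we have 1 block(s) of size 3, 2 block(s) of size 1 → block sizes [3, 1, 1]

Assembling the blocks gives a Jordan form
J =
  [3, 1, 0, 0, 0]
  [0, 3, 1, 0, 0]
  [0, 0, 3, 0, 0]
  [0, 0, 0, 3, 0]
  [0, 0, 0, 0, 3]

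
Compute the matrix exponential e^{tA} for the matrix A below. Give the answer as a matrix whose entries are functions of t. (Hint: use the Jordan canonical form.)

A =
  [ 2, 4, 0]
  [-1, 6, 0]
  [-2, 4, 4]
e^{tA} =
  [-2*t*exp(4*t) + exp(4*t), 4*t*exp(4*t), 0]
  [-t*exp(4*t), 2*t*exp(4*t) + exp(4*t), 0]
  [-2*t*exp(4*t), 4*t*exp(4*t), exp(4*t)]

Strategy: write A = P · J · P⁻¹ where J is a Jordan canonical form, so e^{tA} = P · e^{tJ} · P⁻¹, and e^{tJ} can be computed block-by-block.

A has Jordan form
J =
  [4, 1, 0]
  [0, 4, 0]
  [0, 0, 4]
(up to reordering of blocks).

Per-block formulas:
  For a 2×2 Jordan block J_2(4): exp(t · J_2(4)) = e^(4t)·(I + t·N), where N is the 2×2 nilpotent shift.
  For a 1×1 block at λ = 4: exp(t · [4]) = [e^(4t)].

After assembling e^{tJ} and conjugating by P, we get:

e^{tA} =
  [-2*t*exp(4*t) + exp(4*t), 4*t*exp(4*t), 0]
  [-t*exp(4*t), 2*t*exp(4*t) + exp(4*t), 0]
  [-2*t*exp(4*t), 4*t*exp(4*t), exp(4*t)]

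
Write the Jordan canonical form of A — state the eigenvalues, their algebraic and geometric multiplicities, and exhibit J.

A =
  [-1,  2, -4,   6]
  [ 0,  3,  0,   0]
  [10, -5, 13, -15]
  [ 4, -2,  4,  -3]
J_2(3) ⊕ J_1(3) ⊕ J_1(3)

The characteristic polynomial is
  det(x·I − A) = x^4 - 12*x^3 + 54*x^2 - 108*x + 81 = (x - 3)^4

Eigenvalues and multiplicities (the geometric multiplicity of λ is n − rank(A − λI), which equals the number of Jordan blocks for λ):
  λ = 3: algebraic multiplicity = 4, geometric multiplicity = 3

Determining the block sizes for each eigenvalue:
  λ = 3: 3 blocks summing to 4 forces exactly one block of size 2 and the rest size 1 → block sizes [2, 1, 1]

Assembling the blocks gives a Jordan form
J =
  [3, 1, 0, 0]
  [0, 3, 0, 0]
  [0, 0, 3, 0]
  [0, 0, 0, 3]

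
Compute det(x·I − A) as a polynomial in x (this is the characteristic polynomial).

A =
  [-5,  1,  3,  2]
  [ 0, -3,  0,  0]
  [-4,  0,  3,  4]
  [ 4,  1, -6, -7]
x^4 + 12*x^3 + 54*x^2 + 108*x + 81

Expanding det(x·I − A) (e.g. by cofactor expansion or by noting that A is similar to its Jordan form J, which has the same characteristic polynomial as A) gives
  χ_A(x) = x^4 + 12*x^3 + 54*x^2 + 108*x + 81
which factors as (x + 3)^4. The eigenvalues (with algebraic multiplicities) are λ = -3 with multiplicity 4.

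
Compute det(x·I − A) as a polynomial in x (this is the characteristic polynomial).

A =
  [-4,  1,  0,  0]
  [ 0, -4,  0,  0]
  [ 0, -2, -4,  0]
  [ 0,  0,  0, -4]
x^4 + 16*x^3 + 96*x^2 + 256*x + 256

Expanding det(x·I − A) (e.g. by cofactor expansion or by noting that A is similar to its Jordan form J, which has the same characteristic polynomial as A) gives
  χ_A(x) = x^4 + 16*x^3 + 96*x^2 + 256*x + 256
which factors as (x + 4)^4. The eigenvalues (with algebraic multiplicities) are λ = -4 with multiplicity 4.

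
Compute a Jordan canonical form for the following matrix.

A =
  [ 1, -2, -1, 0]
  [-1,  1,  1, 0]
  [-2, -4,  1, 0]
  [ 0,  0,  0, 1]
J_3(1) ⊕ J_1(1)

The characteristic polynomial is
  det(x·I − A) = x^4 - 4*x^3 + 6*x^2 - 4*x + 1 = (x - 1)^4

Eigenvalues and multiplicities (the geometric multiplicity of λ is n − rank(A − λI), which equals the number of Jordan blocks for λ):
  λ = 1: algebraic multiplicity = 4, geometric multiplicity = 2

Determining the block sizes for each eigenvalue:
  λ = 1: with am = 4 and gm = 2, the partition is not yet determined (e.g. several partitions of 4 into 2 parts exist). Let N = A − (1)·I. Computing rank(N^1) = 2, rank(N^2) = 1, rank(N^3) = 0; the number of blocks of size ≥ j is rank(N^{j−1}) − rank(N^j), giving [2, 1, 1]. So we have 1 block(s) of size 3, 1 block(s) of size 1 → block sizes [3, 1]

Assembling the blocks gives a Jordan form
J =
  [1, 1, 0, 0]
  [0, 1, 1, 0]
  [0, 0, 1, 0]
  [0, 0, 0, 1]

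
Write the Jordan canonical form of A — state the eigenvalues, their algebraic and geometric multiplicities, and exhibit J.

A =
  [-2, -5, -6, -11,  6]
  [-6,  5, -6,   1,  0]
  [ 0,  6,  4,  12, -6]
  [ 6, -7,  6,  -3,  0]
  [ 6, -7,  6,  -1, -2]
J_2(-2) ⊕ J_1(-2) ⊕ J_1(4) ⊕ J_1(4)

The characteristic polynomial is
  det(x·I − A) = x^5 - 2*x^4 - 20*x^3 + 8*x^2 + 128*x + 128 = (x - 4)^2*(x + 2)^3

Eigenvalues and multiplicities (the geometric multiplicity of λ is n − rank(A − λI), which equals the number of Jordan blocks for λ):
  λ = -2: algebraic multiplicity = 3, geometric multiplicity = 2
  λ = 4: algebraic multiplicity = 2, geometric multiplicity = 2

Determining the block sizes for each eigenvalue:
  λ = -2: 2 blocks summing to 3 forces exactly one block of size 2 and the rest size 1 → block sizes [2, 1]
  λ = 4: gm = am = 2, so every block has size 1 → block sizes [1, 1]

Assembling the blocks gives a Jordan form
J =
  [-2,  1,  0, 0, 0]
  [ 0, -2,  0, 0, 0]
  [ 0,  0, -2, 0, 0]
  [ 0,  0,  0, 4, 0]
  [ 0,  0,  0, 0, 4]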